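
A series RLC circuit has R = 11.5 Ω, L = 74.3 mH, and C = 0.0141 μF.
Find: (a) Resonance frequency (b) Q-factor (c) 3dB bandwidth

Step 1 — Resonance: ω₀ = 1/√(LC) = 1/√(0.0743·1.41e-08) = 3.09e+04 rad/s.
Step 2 — f₀ = ω₀/(2π) = 4917 Hz.
Step 3 — Series Q: Q = ω₀L/R = 3.09e+04·0.0743/11.5 = 199.6.
Step 4 — Bandwidth: Δω = ω₀/Q = 154.8 rad/s; BW = Δω/(2π) = 24.63 Hz.

(a) f₀ = 4917 Hz  (b) Q = 199.6  (c) BW = 24.63 Hz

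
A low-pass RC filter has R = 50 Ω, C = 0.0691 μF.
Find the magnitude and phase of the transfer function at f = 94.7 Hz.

Step 1 — Angular frequency: ω = 2π·94.7 = 595 rad/s.
Step 2 — Transfer function: H(jω) = 1/(1 + jωRC).
Step 3 — Denominator: 1 + jωRC = 1 + j·595·50·6.91e-08 = 1 + j0.002056.
Step 4 — H = 1 - j0.002056.
Step 5 — Magnitude: |H| = 1 (-0.0 dB); phase: φ = -0.1°.

|H| = 1 (-0.0 dB), φ = -0.1°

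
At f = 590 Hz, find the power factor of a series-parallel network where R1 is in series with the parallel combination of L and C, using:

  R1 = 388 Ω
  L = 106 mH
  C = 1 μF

Step 1 — Angular frequency: ω = 2π·f = 2π·590 = 3707 rad/s.
Step 2 — Component impedances:
  R1: Z = R = 388 Ω
  L: Z = jωL = j·3707·0.106 = 0 + j393 Ω
  C: Z = 1/(jωC) = -j/(ω·C) = 0 - j269.8 Ω
Step 3 — Parallel branch: L || C = 1/(1/L + 1/C) = 0 - j860.4 Ω.
Step 4 — Series with R1: Z_total = R1 + (L || C) = 388 - j860.4 Ω = 943.9∠-65.7° Ω.
Step 5 — Power factor: PF = cos(φ) = Re(Z)/|Z| = 388/943.9 = 0.4111.
Step 6 — Type: Im(Z) = -860.4 ⇒ leading (phase φ = -65.7°).

PF = 0.4111 (leading, φ = -65.7°)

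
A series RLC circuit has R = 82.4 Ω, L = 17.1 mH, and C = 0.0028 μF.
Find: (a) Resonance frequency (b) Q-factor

Step 1 — Resonance condition Im(Z)=0 gives ω₀ = 1/√(LC).
Step 2 — ω₀ = 1/√(0.0171·2.8e-09) = 1.445e+05 rad/s.
Step 3 — f₀ = ω₀/(2π) = 2.3e+04 Hz.
Step 4 — Series Q: Q = ω₀L/R = 1.445e+05·0.0171/82.4 = 29.99.

(a) f₀ = 2.3e+04 Hz  (b) Q = 29.99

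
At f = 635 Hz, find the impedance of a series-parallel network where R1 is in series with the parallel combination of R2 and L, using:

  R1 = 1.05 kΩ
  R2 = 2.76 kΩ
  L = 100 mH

Step 1 — Angular frequency: ω = 2π·f = 2π·635 = 3990 rad/s.
Step 2 — Component impedances:
  R1: Z = R = 1050 Ω
  R2: Z = R = 2760 Ω
  L: Z = jωL = j·3990·0.1 = 0 + j399 Ω
Step 3 — Parallel branch: R2 || L = 1/(1/R2 + 1/L) = 56.5 + j390.8 Ω.
Step 4 — Series with R1: Z_total = R1 + (R2 || L) = 1106 + j390.8 Ω = 1173∠19.5° Ω.

Z = 1106 + j390.8 Ω = 1173∠19.5° Ω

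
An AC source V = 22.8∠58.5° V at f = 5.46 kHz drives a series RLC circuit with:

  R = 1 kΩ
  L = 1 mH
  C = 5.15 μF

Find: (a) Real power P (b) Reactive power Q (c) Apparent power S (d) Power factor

Step 1 — Angular frequency: ω = 2π·f = 2π·5460 = 3.431e+04 rad/s.
Step 2 — Component impedances:
  R: Z = R = 1000 Ω
  L: Z = jωL = j·3.431e+04·0.001 = 0 + j34.31 Ω
  C: Z = 1/(jωC) = -j/(ω·C) = 0 - j5.66 Ω
Step 3 — Series combination: Z_total = R + L + C = 1000 + j28.65 Ω = 1000∠1.6° Ω.
Step 4 — Source phasor: V = 22.8∠58.5° V = 11.91 + j19.44 V.
Step 5 — Current: I = V / Z = 0.01246 + j0.01908 A = 0.02279∠56.9° A.
Step 6 — Complex power: S = V·I* = 0.5194 + j0.01488 VA.
Step 7 — Real power: P = Re(S) = 0.5194 W.
Step 8 — Reactive power: Q = Im(S) = 0.01488 VAR.
Step 9 — Apparent power: |S| = 0.5196 VA.
Step 10 — Power factor: PF = P/|S| = 0.9996 (lagging).

(a) P = 0.5194 W  (b) Q = 0.01488 VAR  (c) S = 0.5196 VA  (d) PF = 0.9996 (lagging)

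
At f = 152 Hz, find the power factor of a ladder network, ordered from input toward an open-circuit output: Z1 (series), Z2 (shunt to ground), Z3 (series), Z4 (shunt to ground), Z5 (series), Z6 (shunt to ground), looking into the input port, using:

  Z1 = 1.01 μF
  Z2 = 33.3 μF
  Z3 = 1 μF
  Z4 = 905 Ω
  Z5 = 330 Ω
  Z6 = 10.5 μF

Step 1 — Angular frequency: ω = 2π·f = 2π·152 = 955 rad/s.
Step 2 — Component impedances:
  Z1: Z = 1/(jωC) = -j/(ω·C) = 0 - j1037 Ω
  Z2: Z = 1/(jωC) = -j/(ω·C) = 0 - j31.44 Ω
  Z3: Z = 1/(jωC) = -j/(ω·C) = 0 - j1047 Ω
  Z4: Z = R = 905 Ω
  Z5: Z = R = 330 Ω
  Z6: Z = 1/(jωC) = -j/(ω·C) = 0 - j99.72 Ω
Step 3 — Ladder network (open output): work backward from the far end, alternating series and parallel combinations. Z_in = 0.1814 - j1067 Ω = 1067∠-90.0° Ω.
Step 4 — Power factor: PF = cos(φ) = Re(Z)/|Z| = 0.1814/1067 = 0.00017.
Step 5 — Type: Im(Z) = -1067 ⇒ leading (phase φ = -90.0°).

PF = 0.00017 (leading, φ = -90.0°)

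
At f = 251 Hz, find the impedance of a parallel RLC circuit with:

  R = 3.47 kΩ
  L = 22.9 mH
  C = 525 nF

Step 1 — Angular frequency: ω = 2π·f = 2π·251 = 1577 rad/s.
Step 2 — Component impedances:
  R: Z = R = 3470 Ω
  L: Z = jωL = j·1577·0.0229 = 0 + j36.12 Ω
  C: Z = 1/(jωC) = -j/(ω·C) = 0 - j1208 Ω
Step 3 — Parallel combination: 1/Z_total = 1/R + 1/L + 1/C; Z_total = 0.3994 + j37.22 Ω = 37.23∠89.4° Ω.

Z = 0.3994 + j37.22 Ω = 37.23∠89.4° Ω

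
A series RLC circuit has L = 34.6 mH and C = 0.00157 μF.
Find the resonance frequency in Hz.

Step 1 — Resonance condition Im(Z)=0 gives ω₀ = 1/√(LC).
Step 2 — ω₀ = 1/√(0.0346·1.57e-09) = 1.357e+05 rad/s.
Step 3 — f₀ = ω₀/(2π) = 2.159e+04 Hz.

f₀ = 2.159e+04 Hz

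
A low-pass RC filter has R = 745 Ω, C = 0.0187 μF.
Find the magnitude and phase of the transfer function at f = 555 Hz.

Step 1 — Angular frequency: ω = 2π·555 = 3487 rad/s.
Step 2 — Transfer function: H(jω) = 1/(1 + jωRC).
Step 3 — Denominator: 1 + jωRC = 1 + j·3487·745·1.87e-08 = 1 + j0.04858.
Step 4 — H = 0.9976 - j0.04847.
Step 5 — Magnitude: |H| = 0.9988 (-0.0 dB); phase: φ = -2.8°.

|H| = 0.9988 (-0.0 dB), φ = -2.8°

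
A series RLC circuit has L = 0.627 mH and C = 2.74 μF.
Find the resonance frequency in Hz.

Step 1 — Resonance condition Im(Z)=0 gives ω₀ = 1/√(LC).
Step 2 — ω₀ = 1/√(0.000627·2.74e-06) = 2.413e+04 rad/s.
Step 3 — f₀ = ω₀/(2π) = 3840 Hz.

f₀ = 3840 Hz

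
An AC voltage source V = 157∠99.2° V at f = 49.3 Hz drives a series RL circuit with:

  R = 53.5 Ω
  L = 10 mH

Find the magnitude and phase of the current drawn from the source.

Step 1 — Angular frequency: ω = 2π·f = 2π·49.3 = 309.8 rad/s.
Step 2 — Component impedances:
  R: Z = R = 53.5 Ω
  L: Z = jωL = j·309.8·0.01 = 0 + j3.098 Ω
Step 3 — Series combination: Z_total = R + L = 53.5 + j3.098 Ω = 53.59∠3.3° Ω.
Step 4 — Source phasor: V = 157∠99.2° V = -25.1 + j155 V.
Step 5 — Ohm's law: I = V / Z_total = (-25.1 + j155) / (53.5 + j3.098) = -0.3005 + j2.914 A.
Step 6 — Convert to polar: |I| = 2.93 A, ∠I = 95.9°.

I = 2.93∠95.9° A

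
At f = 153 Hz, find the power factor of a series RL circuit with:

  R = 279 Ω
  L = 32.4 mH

Step 1 — Angular frequency: ω = 2π·f = 2π·153 = 961.3 rad/s.
Step 2 — Component impedances:
  R: Z = R = 279 Ω
  L: Z = jωL = j·961.3·0.0324 = 0 + j31.15 Ω
Step 3 — Series combination: Z_total = R + L = 279 + j31.15 Ω = 280.7∠6.4° Ω.
Step 4 — Power factor: PF = cos(φ) = Re(Z)/|Z| = 279/280.73 = 0.9938.
Step 5 — Type: Im(Z) = 31.15 ⇒ lagging (phase φ = 6.4°).

PF = 0.9938 (lagging, φ = 6.4°)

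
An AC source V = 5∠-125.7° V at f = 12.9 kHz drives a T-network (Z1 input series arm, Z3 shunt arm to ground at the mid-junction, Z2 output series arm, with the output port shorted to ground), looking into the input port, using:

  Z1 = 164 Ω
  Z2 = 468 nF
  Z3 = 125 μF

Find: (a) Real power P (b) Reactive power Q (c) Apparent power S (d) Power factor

Step 1 — Angular frequency: ω = 2π·f = 2π·1.29e+04 = 8.105e+04 rad/s.
Step 2 — Component impedances:
  Z1: Z = R = 164 Ω
  Z2: Z = 1/(jωC) = -j/(ω·C) = 0 - j26.36 Ω
  Z3: Z = 1/(jωC) = -j/(ω·C) = 0 - j0.0987 Ω
Step 3 — With the output port shorted to ground, the output series arm Z2 runs from the junction to ground; the shunt arm Z3 also runs from the junction to ground. They appear in parallel: Z3 || Z2 = 0 - j0.09833 Ω.
Step 4 — Series with input arm Z1: Z_in = Z1 + (Z3 || Z2) = 164 - j0.09833 Ω = 164∠-0.0° Ω.
Step 5 — Source phasor: V = 5∠-125.7° V = -2.918 - j4.06 V.
Step 6 — Current: I = V / Z = -0.01778 - j0.02477 A = 0.03049∠-125.7° A.
Step 7 — Complex power: S = V·I* = 0.1524 - j9.14e-05 VA.
Step 8 — Real power: P = Re(S) = 0.1524 W.
Step 9 — Reactive power: Q = Im(S) = -9.14e-05 VAR.
Step 10 — Apparent power: |S| = 0.1524 VA.
Step 11 — Power factor: PF = P/|S| = 1 (leading).

(a) P = 0.1524 W  (b) Q = -9.14e-05 VAR  (c) S = 0.1524 VA  (d) PF = 1 (leading)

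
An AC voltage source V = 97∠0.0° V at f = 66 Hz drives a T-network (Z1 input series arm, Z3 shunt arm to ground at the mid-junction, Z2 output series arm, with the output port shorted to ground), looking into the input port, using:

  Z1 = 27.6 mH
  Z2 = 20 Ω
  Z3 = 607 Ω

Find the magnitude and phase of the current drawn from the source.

Step 1 — Angular frequency: ω = 2π·f = 2π·66 = 414.7 rad/s.
Step 2 — Component impedances:
  Z1: Z = jωL = j·414.7·0.0276 = 0 + j11.45 Ω
  Z2: Z = R = 20 Ω
  Z3: Z = R = 607 Ω
Step 3 — With the output port shorted to ground, the output series arm Z2 runs from the junction to ground; the shunt arm Z3 also runs from the junction to ground. They appear in parallel: Z3 || Z2 = 19.36 Ω.
Step 4 — Series with input arm Z1: Z_in = Z1 + (Z3 || Z2) = 19.36 + j11.45 Ω = 22.49∠30.6° Ω.
Step 5 — Source phasor: V = 97∠0.0° V = 97 V.
Step 6 — Ohm's law: I = V / Z_total = (97) / (19.36 + j11.45) = 3.713 - j2.195 A.
Step 7 — Convert to polar: |I| = 4.313 A, ∠I = -30.6°.

I = 4.313∠-30.6° A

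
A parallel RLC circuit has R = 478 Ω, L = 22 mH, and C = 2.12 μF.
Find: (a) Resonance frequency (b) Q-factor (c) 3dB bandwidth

Step 1 — Resonance: ω₀ = 1/√(LC) = 1/√(0.022·2.12e-06) = 4630 rad/s.
Step 2 — f₀ = ω₀/(2π) = 737 Hz.
Step 3 — Parallel Q: Q = R/(ω₀L) = 478/(4630·0.022) = 4.692.
Step 4 — Bandwidth: Δω = ω₀/Q = 986.8 rad/s; BW = Δω/(2π) = 157.1 Hz.

(a) f₀ = 737 Hz  (b) Q = 4.692  (c) BW = 157.1 Hz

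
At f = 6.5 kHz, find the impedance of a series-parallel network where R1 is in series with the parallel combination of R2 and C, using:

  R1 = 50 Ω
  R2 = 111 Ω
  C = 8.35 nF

Step 1 — Angular frequency: ω = 2π·f = 2π·6500 = 4.084e+04 rad/s.
Step 2 — Component impedances:
  R1: Z = R = 50 Ω
  R2: Z = R = 111 Ω
  C: Z = 1/(jωC) = -j/(ω·C) = 0 - j2932 Ω
Step 3 — Parallel branch: R2 || C = 1/(1/R2 + 1/C) = 110.8 - j4.196 Ω.
Step 4 — Series with R1: Z_total = R1 + (R2 || C) = 160.8 - j4.196 Ω = 160.9∠-1.5° Ω.

Z = 160.8 - j4.196 Ω = 160.9∠-1.5° Ω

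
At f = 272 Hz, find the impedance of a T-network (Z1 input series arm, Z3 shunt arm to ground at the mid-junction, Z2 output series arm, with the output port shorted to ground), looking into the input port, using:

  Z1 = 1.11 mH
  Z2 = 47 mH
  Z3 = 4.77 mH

Step 1 — Angular frequency: ω = 2π·f = 2π·272 = 1709 rad/s.
Step 2 — Component impedances:
  Z1: Z = jωL = j·1709·0.00111 = 0 + j1.897 Ω
  Z2: Z = jωL = j·1709·0.047 = 0 + j80.32 Ω
  Z3: Z = jωL = j·1709·0.00477 = 0 + j8.152 Ω
Step 3 — With the output port shorted to ground, the output series arm Z2 runs from the junction to ground; the shunt arm Z3 also runs from the junction to ground. They appear in parallel: Z3 || Z2 = 0 + j7.401 Ω.
Step 4 — Series with input arm Z1: Z_in = Z1 + (Z3 || Z2) = 0 + j9.298 Ω = 9.298∠90.0° Ω.

Z = 0 + j9.298 Ω = 9.298∠90.0° Ω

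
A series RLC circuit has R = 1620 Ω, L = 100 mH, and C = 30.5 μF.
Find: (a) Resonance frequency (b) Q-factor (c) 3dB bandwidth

Step 1 — Resonance condition Im(Z)=0 gives ω₀ = 1/√(LC).
Step 2 — ω₀ = 1/√(0.1·3.05e-05) = 572.6 rad/s.
Step 3 — f₀ = ω₀/(2π) = 91.13 Hz.
Step 4 — Series Q: Q = ω₀L/R = 572.6·0.1/1620 = 0.03535.
Step 5 — 3dB bandwidth: Δω = ω₀/Q = 1.62e+04 rad/s; BW = Δω/(2π) = 2578 Hz.

(a) f₀ = 91.13 Hz  (b) Q = 0.03535  (c) BW = 2578 Hz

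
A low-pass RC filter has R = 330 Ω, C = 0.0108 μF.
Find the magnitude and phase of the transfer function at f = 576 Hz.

Step 1 — Angular frequency: ω = 2π·576 = 3619 rad/s.
Step 2 — Transfer function: H(jω) = 1/(1 + jωRC).
Step 3 — Denominator: 1 + jωRC = 1 + j·3619·330·1.08e-08 = 1 + j0.0129.
Step 4 — H = 0.9998 - j0.0129.
Step 5 — Magnitude: |H| = 0.9999 (-0.0 dB); phase: φ = -0.7°.

|H| = 0.9999 (-0.0 dB), φ = -0.7°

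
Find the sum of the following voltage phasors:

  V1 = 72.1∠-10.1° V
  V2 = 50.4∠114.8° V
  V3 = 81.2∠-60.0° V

Step 1 — Convert each phasor to rectangular form:
  V1 = 72.1·(cos(-10.1°) + j·sin(-10.1°)) = 70.98 - j12.64 V
  V2 = 50.4·(cos(114.8°) + j·sin(114.8°)) = -21.14 + j45.75 V
  V3 = 81.2·(cos(-60.0°) + j·sin(-60.0°)) = 40.6 - j70.32 V
Step 2 — Sum components: V_total = 90.44 - j37.21 V.
Step 3 — Convert to polar: |V_total| = 97.8 V, ∠V_total = -22.4°.

V_total = 97.8∠-22.4° V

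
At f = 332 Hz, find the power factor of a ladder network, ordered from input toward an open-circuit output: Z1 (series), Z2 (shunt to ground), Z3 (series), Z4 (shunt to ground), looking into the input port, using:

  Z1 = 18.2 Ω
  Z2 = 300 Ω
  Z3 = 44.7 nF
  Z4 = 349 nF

Step 1 — Angular frequency: ω = 2π·f = 2π·332 = 2086 rad/s.
Step 2 — Component impedances:
  Z1: Z = R = 18.2 Ω
  Z2: Z = R = 300 Ω
  Z3: Z = 1/(jωC) = -j/(ω·C) = 0 - j1.072e+04 Ω
  Z4: Z = 1/(jωC) = -j/(ω·C) = 0 - j1374 Ω
Step 3 — Ladder network (open output): work backward from the far end, alternating series and parallel combinations. Z_in = 318 - j7.435 Ω = 318.1∠-1.3° Ω.
Step 4 — Power factor: PF = cos(φ) = Re(Z)/|Z| = 318/318.1 = 0.9997.
Step 5 — Type: Im(Z) = -7.435 ⇒ leading (phase φ = -1.3°).

PF = 0.9997 (leading, φ = -1.3°)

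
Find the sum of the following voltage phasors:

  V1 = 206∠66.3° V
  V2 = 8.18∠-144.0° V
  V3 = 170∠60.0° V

Step 1 — Convert each phasor to rectangular form:
  V1 = 206·(cos(66.3°) + j·sin(66.3°)) = 82.8 + j188.6 V
  V2 = 8.18·(cos(-144.0°) + j·sin(-144.0°)) = -6.618 - j4.808 V
  V3 = 170·(cos(60.0°) + j·sin(60.0°)) = 85 + j147.2 V
Step 2 — Sum components: V_total = 161.2 + j331 V.
Step 3 — Convert to polar: |V_total| = 368.2 V, ∠V_total = 64.0°.

V_total = 368.2∠64.0° V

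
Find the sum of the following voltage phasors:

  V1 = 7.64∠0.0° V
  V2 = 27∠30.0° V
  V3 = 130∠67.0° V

Step 1 — Convert each phasor to rectangular form:
  V1 = 7.64·(cos(0.0°) + j·sin(0.0°)) = 7.64 V
  V2 = 27·(cos(30.0°) + j·sin(30.0°)) = 23.38 + j13.5 V
  V3 = 130·(cos(67.0°) + j·sin(67.0°)) = 50.8 + j119.7 V
Step 2 — Sum components: V_total = 81.82 + j133.2 V.
Step 3 — Convert to polar: |V_total| = 156.3 V, ∠V_total = 58.4°.

V_total = 156.3∠58.4° V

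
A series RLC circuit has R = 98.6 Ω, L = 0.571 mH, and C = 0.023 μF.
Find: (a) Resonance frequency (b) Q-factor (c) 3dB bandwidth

Step 1 — Resonance condition Im(Z)=0 gives ω₀ = 1/√(LC).
Step 2 — ω₀ = 1/√(0.000571·2.3e-08) = 2.759e+05 rad/s.
Step 3 — f₀ = ω₀/(2π) = 4.392e+04 Hz.
Step 4 — Series Q: Q = ω₀L/R = 2.759e+05·0.000571/98.6 = 1.598.
Step 5 — 3dB bandwidth: Δω = ω₀/Q = 1.727e+05 rad/s; BW = Δω/(2π) = 2.748e+04 Hz.

(a) f₀ = 4.392e+04 Hz  (b) Q = 1.598  (c) BW = 2.748e+04 Hz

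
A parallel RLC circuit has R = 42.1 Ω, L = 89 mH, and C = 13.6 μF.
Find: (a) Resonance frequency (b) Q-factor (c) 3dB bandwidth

Step 1 — Resonance: ω₀ = 1/√(LC) = 1/√(0.089·1.36e-05) = 908.9 rad/s.
Step 2 — f₀ = ω₀/(2π) = 144.7 Hz.
Step 3 — Parallel Q: Q = R/(ω₀L) = 42.1/(908.9·0.089) = 0.5204.
Step 4 — Bandwidth: Δω = ω₀/Q = 1747 rad/s; BW = Δω/(2π) = 278 Hz.

(a) f₀ = 144.7 Hz  (b) Q = 0.5204  (c) BW = 278 Hz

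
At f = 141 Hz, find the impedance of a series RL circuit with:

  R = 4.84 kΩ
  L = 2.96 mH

Step 1 — Angular frequency: ω = 2π·f = 2π·141 = 885.9 rad/s.
Step 2 — Component impedances:
  R: Z = R = 4840 Ω
  L: Z = jωL = j·885.9·0.00296 = 0 + j2.622 Ω
Step 3 — Series combination: Z_total = R + L = 4840 + j2.622 Ω = 4840∠0.0° Ω.

Z = 4840 + j2.622 Ω = 4840∠0.0° Ω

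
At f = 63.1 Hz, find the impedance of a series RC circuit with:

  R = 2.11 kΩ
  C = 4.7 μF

Step 1 — Angular frequency: ω = 2π·f = 2π·63.1 = 396.5 rad/s.
Step 2 — Component impedances:
  R: Z = R = 2110 Ω
  C: Z = 1/(jωC) = -j/(ω·C) = 0 - j536.7 Ω
Step 3 — Series combination: Z_total = R + C = 2110 - j536.7 Ω = 2177∠-14.3° Ω.

Z = 2110 - j536.7 Ω = 2177∠-14.3° Ω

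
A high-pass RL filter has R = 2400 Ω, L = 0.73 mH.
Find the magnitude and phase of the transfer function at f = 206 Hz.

Step 1 — Angular frequency: ω = 2π·206 = 1294 rad/s.
Step 2 — Transfer function: H(jω) = jωL/(R + jωL).
Step 3 — Numerator jωL = j·0.9449; denominator R + jωL = 2400 + j0.9449.
Step 4 — H = 1.55e-07 + j0.0003937.
Step 5 — Magnitude: |H| = 0.0003937 (-68.1 dB); phase: φ = 90.0°.

|H| = 0.0003937 (-68.1 dB), φ = 90.0°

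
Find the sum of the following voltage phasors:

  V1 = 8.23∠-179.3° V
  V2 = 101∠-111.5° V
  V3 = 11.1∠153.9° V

Step 1 — Convert each phasor to rectangular form:
  V1 = 8.23·(cos(-179.3°) + j·sin(-179.3°)) = -8.229 - j0.1005 V
  V2 = 101·(cos(-111.5°) + j·sin(-111.5°)) = -37.02 - j93.97 V
  V3 = 11.1·(cos(153.9°) + j·sin(153.9°)) = -9.968 + j4.883 V
Step 2 — Sum components: V_total = -55.21 - j89.19 V.
Step 3 — Convert to polar: |V_total| = 104.9 V, ∠V_total = -121.8°.

V_total = 104.9∠-121.8° V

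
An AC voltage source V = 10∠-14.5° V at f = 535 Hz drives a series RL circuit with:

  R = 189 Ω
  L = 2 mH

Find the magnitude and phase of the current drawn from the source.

Step 1 — Angular frequency: ω = 2π·f = 2π·535 = 3362 rad/s.
Step 2 — Component impedances:
  R: Z = R = 189 Ω
  L: Z = jωL = j·3362·0.002 = 0 + j6.723 Ω
Step 3 — Series combination: Z_total = R + L = 189 + j6.723 Ω = 189.1∠2.0° Ω.
Step 4 — Source phasor: V = 10∠-14.5° V = 9.681 - j2.504 V.
Step 5 — Ohm's law: I = V / Z_total = (9.681 - j2.504) / (189 + j6.723) = 0.05069 - j0.01505 A.
Step 6 — Convert to polar: |I| = 0.05288 A, ∠I = -16.5°.

I = 0.05288∠-16.5° A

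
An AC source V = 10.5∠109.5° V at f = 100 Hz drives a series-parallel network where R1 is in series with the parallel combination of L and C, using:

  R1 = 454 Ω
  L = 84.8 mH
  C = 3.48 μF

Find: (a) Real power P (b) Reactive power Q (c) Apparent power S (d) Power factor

Step 1 — Angular frequency: ω = 2π·f = 2π·100 = 628.3 rad/s.
Step 2 — Component impedances:
  R1: Z = R = 454 Ω
  L: Z = jωL = j·628.3·0.0848 = 0 + j53.28 Ω
  C: Z = 1/(jωC) = -j/(ω·C) = 0 - j457.3 Ω
Step 3 — Parallel branch: L || C = 1/(1/L + 1/C) = 0 + j60.31 Ω.
Step 4 — Series with R1: Z_total = R1 + (L || C) = 454 + j60.31 Ω = 458∠7.6° Ω.
Step 5 — Source phasor: V = 10.5∠109.5° V = -3.505 + j9.898 V.
Step 6 — Current: I = V / Z = -0.004741 + j0.02243 A = 0.02293∠101.9° A.
Step 7 — Complex power: S = V·I* = 0.2386 + j0.0317 VA.
Step 8 — Real power: P = Re(S) = 0.2386 W.
Step 9 — Reactive power: Q = Im(S) = 0.0317 VAR.
Step 10 — Apparent power: |S| = 0.2407 VA.
Step 11 — Power factor: PF = P/|S| = 0.9913 (lagging).

(a) P = 0.2386 W  (b) Q = 0.0317 VAR  (c) S = 0.2407 VA  (d) PF = 0.9913 (lagging)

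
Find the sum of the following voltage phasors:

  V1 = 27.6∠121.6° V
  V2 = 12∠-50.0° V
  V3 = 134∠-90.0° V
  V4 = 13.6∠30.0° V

Step 1 — Convert each phasor to rectangular form:
  V1 = 27.6·(cos(121.6°) + j·sin(121.6°)) = -14.46 + j23.51 V
  V2 = 12·(cos(-50.0°) + j·sin(-50.0°)) = 7.713 - j9.193 V
  V3 = 134·(cos(-90.0°) + j·sin(-90.0°)) = 0 - j134 V
  V4 = 13.6·(cos(30.0°) + j·sin(30.0°)) = 11.78 + j6.8 V
Step 2 — Sum components: V_total = 5.029 - j112.9 V.
Step 3 — Convert to polar: |V_total| = 113 V, ∠V_total = -87.4°.

V_total = 113∠-87.4° V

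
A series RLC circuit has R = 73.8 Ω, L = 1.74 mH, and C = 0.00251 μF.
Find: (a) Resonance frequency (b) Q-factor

Step 1 — Resonance condition Im(Z)=0 gives ω₀ = 1/√(LC).
Step 2 — ω₀ = 1/√(0.00174·2.51e-09) = 4.785e+05 rad/s.
Step 3 — f₀ = ω₀/(2π) = 7.616e+04 Hz.
Step 4 — Series Q: Q = ω₀L/R = 4.785e+05·0.00174/73.8 = 11.28.

(a) f₀ = 7.616e+04 Hz  (b) Q = 11.28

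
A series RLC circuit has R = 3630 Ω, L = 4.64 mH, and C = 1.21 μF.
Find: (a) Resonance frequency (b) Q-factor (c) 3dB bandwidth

Step 1 — Resonance condition Im(Z)=0 gives ω₀ = 1/√(LC).
Step 2 — ω₀ = 1/√(0.00464·1.21e-06) = 1.335e+04 rad/s.
Step 3 — f₀ = ω₀/(2π) = 2124 Hz.
Step 4 — Series Q: Q = ω₀L/R = 1.335e+04·0.00464/3630 = 0.01706.
Step 5 — 3dB bandwidth: Δω = ω₀/Q = 7.823e+05 rad/s; BW = Δω/(2π) = 1.245e+05 Hz.

(a) f₀ = 2124 Hz  (b) Q = 0.01706  (c) BW = 1.245e+05 Hz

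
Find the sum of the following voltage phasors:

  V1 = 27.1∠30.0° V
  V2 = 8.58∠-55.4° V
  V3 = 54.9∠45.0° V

Step 1 — Convert each phasor to rectangular form:
  V1 = 27.1·(cos(30.0°) + j·sin(30.0°)) = 23.47 + j13.55 V
  V2 = 8.58·(cos(-55.4°) + j·sin(-55.4°)) = 4.872 - j7.063 V
  V3 = 54.9·(cos(45.0°) + j·sin(45.0°)) = 38.82 + j38.82 V
Step 2 — Sum components: V_total = 67.16 + j45.31 V.
Step 3 — Convert to polar: |V_total| = 81.02 V, ∠V_total = 34.0°.

V_total = 81.02∠34.0° V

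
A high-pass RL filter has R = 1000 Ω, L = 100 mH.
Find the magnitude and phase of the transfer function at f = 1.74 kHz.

Step 1 — Angular frequency: ω = 2π·1740 = 1.093e+04 rad/s.
Step 2 — Transfer function: H(jω) = jωL/(R + jωL).
Step 3 — Numerator jωL = j·1093; denominator R + jωL = 1000 + j1093.
Step 4 — H = 0.5445 + j0.498.
Step 5 — Magnitude: |H| = 0.7379 (-2.6 dB); phase: φ = 42.4°.

|H| = 0.7379 (-2.6 dB), φ = 42.4°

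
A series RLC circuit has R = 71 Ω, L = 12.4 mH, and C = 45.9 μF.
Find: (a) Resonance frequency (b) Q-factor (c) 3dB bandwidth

Step 1 — Resonance: ω₀ = 1/√(LC) = 1/√(0.0124·4.59e-05) = 1326 rad/s.
Step 2 — f₀ = ω₀/(2π) = 211 Hz.
Step 3 — Series Q: Q = ω₀L/R = 1326·0.0124/71 = 0.2315.
Step 4 — Bandwidth: Δω = ω₀/Q = 5726 rad/s; BW = Δω/(2π) = 911.3 Hz.

(a) f₀ = 211 Hz  (b) Q = 0.2315  (c) BW = 911.3 Hz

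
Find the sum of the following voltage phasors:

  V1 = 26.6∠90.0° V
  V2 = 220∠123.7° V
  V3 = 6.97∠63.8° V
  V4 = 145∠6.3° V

Step 1 — Convert each phasor to rectangular form:
  V1 = 26.6·(cos(90.0°) + j·sin(90.0°)) = 0 + j26.6 V
  V2 = 220·(cos(123.7°) + j·sin(123.7°)) = -122.1 + j183 V
  V3 = 6.97·(cos(63.8°) + j·sin(63.8°)) = 3.077 + j6.254 V
  V4 = 145·(cos(6.3°) + j·sin(6.3°)) = 144.1 + j15.91 V
Step 2 — Sum components: V_total = 25.14 + j231.8 V.
Step 3 — Convert to polar: |V_total| = 233.2 V, ∠V_total = 83.8°.

V_total = 233.2∠83.8° V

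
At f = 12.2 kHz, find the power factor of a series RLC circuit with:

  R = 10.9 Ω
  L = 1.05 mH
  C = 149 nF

Step 1 — Angular frequency: ω = 2π·f = 2π·1.22e+04 = 7.665e+04 rad/s.
Step 2 — Component impedances:
  R: Z = R = 10.9 Ω
  L: Z = jωL = j·7.665e+04·0.00105 = 0 + j80.49 Ω
  C: Z = 1/(jωC) = -j/(ω·C) = 0 - j87.55 Ω
Step 3 — Series combination: Z_total = R + L + C = 10.9 - j7.066 Ω = 12.99∠-33.0° Ω.
Step 4 — Power factor: PF = cos(φ) = Re(Z)/|Z| = 10.9/12.99 = 0.8391.
Step 5 — Type: Im(Z) = -7.066 ⇒ leading (phase φ = -33.0°).

PF = 0.8391 (leading, φ = -33.0°)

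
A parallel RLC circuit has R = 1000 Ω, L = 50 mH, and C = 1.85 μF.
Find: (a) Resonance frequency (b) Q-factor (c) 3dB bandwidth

Step 1 — Resonance: ω₀ = 1/√(LC) = 1/√(0.05·1.85e-06) = 3288 rad/s.
Step 2 — f₀ = ω₀/(2π) = 523.3 Hz.
Step 3 — Parallel Q: Q = R/(ω₀L) = 1000/(3288·0.05) = 6.083.
Step 4 — Bandwidth: Δω = ω₀/Q = 540.5 rad/s; BW = Δω/(2π) = 86.03 Hz.

(a) f₀ = 523.3 Hz  (b) Q = 6.083  (c) BW = 86.03 Hz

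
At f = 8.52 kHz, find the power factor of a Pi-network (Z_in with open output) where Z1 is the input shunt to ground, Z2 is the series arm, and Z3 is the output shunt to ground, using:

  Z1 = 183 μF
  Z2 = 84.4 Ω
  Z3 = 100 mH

Step 1 — Angular frequency: ω = 2π·f = 2π·8520 = 5.353e+04 rad/s.
Step 2 — Component impedances:
  Z1: Z = 1/(jωC) = -j/(ω·C) = 0 - j0.1021 Ω
  Z2: Z = R = 84.4 Ω
  Z3: Z = jωL = j·5.353e+04·0.1 = 0 + j5353 Ω
Step 3 — With open output, the series arm Z2 and the output shunt Z3 appear in series to ground: Z2 + Z3 = 84.4 + j5353 Ω.
Step 4 — Parallel with input shunt Z1: Z_in = Z1 || (Z2 + Z3) = 3.068e-08 - j0.1021 Ω = 0.1021∠-90.0° Ω.
Step 5 — Power factor: PF = cos(φ) = Re(Z)/|Z| = 3.0681e-08/0.10208 = 3.006e-07.
Step 6 — Type: Im(Z) = -0.1021 ⇒ leading (phase φ = -90.0°).

PF = 3.006e-07 (leading, φ = -90.0°)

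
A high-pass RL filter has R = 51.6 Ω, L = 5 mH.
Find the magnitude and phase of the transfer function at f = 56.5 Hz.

Step 1 — Angular frequency: ω = 2π·56.5 = 355 rad/s.
Step 2 — Transfer function: H(jω) = jωL/(R + jωL).
Step 3 — Numerator jωL = j·1.775; denominator R + jωL = 51.6 + j1.775.
Step 4 — H = 0.001182 + j0.03436.
Step 5 — Magnitude: |H| = 0.03438 (-29.3 dB); phase: φ = 88.0°.

|H| = 0.03438 (-29.3 dB), φ = 88.0°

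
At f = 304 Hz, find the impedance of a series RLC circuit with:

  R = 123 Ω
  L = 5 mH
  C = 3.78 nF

Step 1 — Angular frequency: ω = 2π·f = 2π·304 = 1910 rad/s.
Step 2 — Component impedances:
  R: Z = R = 123 Ω
  L: Z = jωL = j·1910·0.005 = 0 + j9.55 Ω
  C: Z = 1/(jωC) = -j/(ω·C) = 0 - j1.385e+05 Ω
Step 3 — Series combination: Z_total = R + L + C = 123 - j1.385e+05 Ω = 1.385e+05∠-89.9° Ω.

Z = 123 - j1.385e+05 Ω = 1.385e+05∠-89.9° Ω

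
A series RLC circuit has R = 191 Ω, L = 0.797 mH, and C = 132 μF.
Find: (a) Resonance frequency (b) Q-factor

Step 1 — Resonance condition Im(Z)=0 gives ω₀ = 1/√(LC).
Step 2 — ω₀ = 1/√(0.000797·0.000132) = 3083 rad/s.
Step 3 — f₀ = ω₀/(2π) = 490.7 Hz.
Step 4 — Series Q: Q = ω₀L/R = 3083·0.000797/191 = 0.01286.

(a) f₀ = 490.7 Hz  (b) Q = 0.01286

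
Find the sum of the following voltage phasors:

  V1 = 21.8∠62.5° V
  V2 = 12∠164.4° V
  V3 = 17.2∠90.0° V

Step 1 — Convert each phasor to rectangular form:
  V1 = 21.8·(cos(62.5°) + j·sin(62.5°)) = 10.07 + j19.34 V
  V2 = 12·(cos(164.4°) + j·sin(164.4°)) = -11.56 + j3.227 V
  V3 = 17.2·(cos(90.0°) + j·sin(90.0°)) = 0 + j17.2 V
Step 2 — Sum components: V_total = -1.492 + j39.76 V.
Step 3 — Convert to polar: |V_total| = 39.79 V, ∠V_total = 92.1°.

V_total = 39.79∠92.1° V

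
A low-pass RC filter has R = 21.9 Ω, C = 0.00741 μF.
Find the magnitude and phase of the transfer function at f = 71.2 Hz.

Step 1 — Angular frequency: ω = 2π·71.2 = 447.4 rad/s.
Step 2 — Transfer function: H(jω) = 1/(1 + jωRC).
Step 3 — Denominator: 1 + jωRC = 1 + j·447.4·21.9·7.41e-09 = 1 + j7.26e-05.
Step 4 — H = 1 - j7.26e-05.
Step 5 — Magnitude: |H| = 1 (-0.0 dB); phase: φ = -0.0°.

|H| = 1 (-0.0 dB), φ = -0.0°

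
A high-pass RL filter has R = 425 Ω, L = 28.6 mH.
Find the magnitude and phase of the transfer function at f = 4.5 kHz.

Step 1 — Angular frequency: ω = 2π·4500 = 2.827e+04 rad/s.
Step 2 — Transfer function: H(jω) = jωL/(R + jωL).
Step 3 — Numerator jωL = j·808.6; denominator R + jωL = 425 + j808.6.
Step 4 — H = 0.7836 + j0.4118.
Step 5 — Magnitude: |H| = 0.8852 (-1.1 dB); phase: φ = 27.7°.

|H| = 0.8852 (-1.1 dB), φ = 27.7°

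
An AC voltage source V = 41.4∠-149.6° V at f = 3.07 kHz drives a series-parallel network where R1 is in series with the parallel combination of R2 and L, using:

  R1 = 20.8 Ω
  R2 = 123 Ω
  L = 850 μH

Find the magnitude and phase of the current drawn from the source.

Step 1 — Angular frequency: ω = 2π·f = 2π·3070 = 1.929e+04 rad/s.
Step 2 — Component impedances:
  R1: Z = R = 20.8 Ω
  R2: Z = R = 123 Ω
  L: Z = jωL = j·1.929e+04·0.00085 = 0 + j16.4 Ω
Step 3 — Parallel branch: R2 || L = 1/(1/R2 + 1/L) = 2.147 + j16.11 Ω.
Step 4 — Series with R1: Z_total = R1 + (R2 || L) = 22.95 + j16.11 Ω = 28.04∠35.1° Ω.
Step 5 — Source phasor: V = 41.4∠-149.6° V = -35.71 - j20.95 V.
Step 6 — Ohm's law: I = V / Z_total = (-35.71 - j20.95) / (22.95 + j16.11) = -1.472 + j0.1202 A.
Step 7 — Convert to polar: |I| = 1.477 A, ∠I = 175.3°.

I = 1.477∠175.3° A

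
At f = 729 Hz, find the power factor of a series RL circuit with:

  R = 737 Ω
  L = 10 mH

Step 1 — Angular frequency: ω = 2π·f = 2π·729 = 4580 rad/s.
Step 2 — Component impedances:
  R: Z = R = 737 Ω
  L: Z = jωL = j·4580·0.01 = 0 + j45.8 Ω
Step 3 — Series combination: Z_total = R + L = 737 + j45.8 Ω = 738.4∠3.6° Ω.
Step 4 — Power factor: PF = cos(φ) = Re(Z)/|Z| = 737/738.4 = 0.9981.
Step 5 — Type: Im(Z) = 45.8 ⇒ lagging (phase φ = 3.6°).

PF = 0.9981 (lagging, φ = 3.6°)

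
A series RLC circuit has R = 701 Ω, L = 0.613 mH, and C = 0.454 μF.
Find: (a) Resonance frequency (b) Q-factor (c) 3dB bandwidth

Step 1 — Resonance condition Im(Z)=0 gives ω₀ = 1/√(LC).
Step 2 — ω₀ = 1/√(0.000613·4.54e-07) = 5.994e+04 rad/s.
Step 3 — f₀ = ω₀/(2π) = 9540 Hz.
Step 4 — Series Q: Q = ω₀L/R = 5.994e+04·0.000613/701 = 0.05242.
Step 5 — 3dB bandwidth: Δω = ω₀/Q = 1.144e+06 rad/s; BW = Δω/(2π) = 1.82e+05 Hz.

(a) f₀ = 9540 Hz  (b) Q = 0.05242  (c) BW = 1.82e+05 Hz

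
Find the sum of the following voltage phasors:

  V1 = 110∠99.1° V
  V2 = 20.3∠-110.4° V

Step 1 — Convert each phasor to rectangular form:
  V1 = 110·(cos(99.1°) + j·sin(99.1°)) = -17.4 + j108.6 V
  V2 = 20.3·(cos(-110.4°) + j·sin(-110.4°)) = -7.076 - j19.03 V
Step 2 — Sum components: V_total = -24.47 + j89.59 V.
Step 3 — Convert to polar: |V_total| = 92.87 V, ∠V_total = 105.3°.

V_total = 92.87∠105.3° V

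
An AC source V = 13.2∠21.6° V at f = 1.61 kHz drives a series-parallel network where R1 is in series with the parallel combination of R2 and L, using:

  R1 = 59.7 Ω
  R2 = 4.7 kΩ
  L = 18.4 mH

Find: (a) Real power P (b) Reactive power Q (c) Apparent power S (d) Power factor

Step 1 — Angular frequency: ω = 2π·f = 2π·1610 = 1.012e+04 rad/s.
Step 2 — Component impedances:
  R1: Z = R = 59.7 Ω
  R2: Z = R = 4700 Ω
  L: Z = jωL = j·1.012e+04·0.0184 = 0 + j186.1 Ω
Step 3 — Parallel branch: R2 || L = 1/(1/R2 + 1/L) = 7.36 + j185.8 Ω.
Step 4 — Series with R1: Z_total = R1 + (R2 || L) = 67.06 + j185.8 Ω = 197.6∠70.2° Ω.
Step 5 — Source phasor: V = 13.2∠21.6° V = 12.27 + j4.859 V.
Step 6 — Current: I = V / Z = 0.04422 - j0.05008 A = 0.06681∠-48.6° A.
Step 7 — Complex power: S = V·I* = 0.2993 + j0.8296 VA.
Step 8 — Real power: P = Re(S) = 0.2993 W.
Step 9 — Reactive power: Q = Im(S) = 0.8296 VAR.
Step 10 — Apparent power: |S| = 0.8819 VA.
Step 11 — Power factor: PF = P/|S| = 0.3394 (lagging).

(a) P = 0.2993 W  (b) Q = 0.8296 VAR  (c) S = 0.8819 VA  (d) PF = 0.3394 (lagging)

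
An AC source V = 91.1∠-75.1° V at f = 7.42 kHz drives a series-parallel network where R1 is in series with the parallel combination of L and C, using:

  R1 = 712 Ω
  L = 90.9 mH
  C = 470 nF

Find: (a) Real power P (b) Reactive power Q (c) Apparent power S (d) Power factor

Step 1 — Angular frequency: ω = 2π·f = 2π·7420 = 4.662e+04 rad/s.
Step 2 — Component impedances:
  R1: Z = R = 712 Ω
  L: Z = jωL = j·4.662e+04·0.0909 = 0 + j4238 Ω
  C: Z = 1/(jωC) = -j/(ω·C) = 0 - j45.64 Ω
Step 3 — Parallel branch: L || C = 1/(1/L + 1/C) = 0 - j46.13 Ω.
Step 4 — Series with R1: Z_total = R1 + (L || C) = 712 - j46.13 Ω = 713.5∠-3.7° Ω.
Step 5 — Source phasor: V = 91.1∠-75.1° V = 23.42 - j88.04 V.
Step 6 — Current: I = V / Z = 0.04074 - j0.121 A = 0.1277∠-71.4° A.
Step 7 — Complex power: S = V·I* = 11.61 - j0.7521 VA.
Step 8 — Real power: P = Re(S) = 11.61 W.
Step 9 — Reactive power: Q = Im(S) = -0.7521 VAR.
Step 10 — Apparent power: |S| = 11.63 VA.
Step 11 — Power factor: PF = P/|S| = 0.9979 (leading).

(a) P = 11.61 W  (b) Q = -0.7521 VAR  (c) S = 11.63 VA  (d) PF = 0.9979 (leading)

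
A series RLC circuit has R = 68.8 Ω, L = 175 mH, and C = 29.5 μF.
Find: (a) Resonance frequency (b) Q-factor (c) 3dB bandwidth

Step 1 — Resonance condition Im(Z)=0 gives ω₀ = 1/√(LC).
Step 2 — ω₀ = 1/√(0.175·2.95e-05) = 440.1 rad/s.
Step 3 — f₀ = ω₀/(2π) = 70.05 Hz.
Step 4 — Series Q: Q = ω₀L/R = 440.1·0.175/68.8 = 1.119.
Step 5 — 3dB bandwidth: Δω = ω₀/Q = 393.1 rad/s; BW = Δω/(2π) = 62.57 Hz.

(a) f₀ = 70.05 Hz  (b) Q = 1.119  (c) BW = 62.57 Hz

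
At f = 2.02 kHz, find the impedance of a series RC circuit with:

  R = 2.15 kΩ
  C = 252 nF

Step 1 — Angular frequency: ω = 2π·f = 2π·2020 = 1.269e+04 rad/s.
Step 2 — Component impedances:
  R: Z = R = 2150 Ω
  C: Z = 1/(jωC) = -j/(ω·C) = 0 - j312.7 Ω
Step 3 — Series combination: Z_total = R + C = 2150 - j312.7 Ω = 2173∠-8.3° Ω.

Z = 2150 - j312.7 Ω = 2173∠-8.3° Ω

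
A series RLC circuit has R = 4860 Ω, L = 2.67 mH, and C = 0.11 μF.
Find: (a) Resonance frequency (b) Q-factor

Step 1 — Resonance condition Im(Z)=0 gives ω₀ = 1/√(LC).
Step 2 — ω₀ = 1/√(0.00267·1.1e-07) = 5.835e+04 rad/s.
Step 3 — f₀ = ω₀/(2π) = 9287 Hz.
Step 4 — Series Q: Q = ω₀L/R = 5.835e+04·0.00267/4860 = 0.03206.

(a) f₀ = 9287 Hz  (b) Q = 0.03206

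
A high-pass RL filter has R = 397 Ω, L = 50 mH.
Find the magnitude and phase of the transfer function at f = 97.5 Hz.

Step 1 — Angular frequency: ω = 2π·97.5 = 612.6 rad/s.
Step 2 — Transfer function: H(jω) = jωL/(R + jωL).
Step 3 — Numerator jωL = j·30.63; denominator R + jωL = 397 + j30.63.
Step 4 — H = 0.005918 + j0.0767.
Step 5 — Magnitude: |H| = 0.07693 (-22.3 dB); phase: φ = 85.6°.

|H| = 0.07693 (-22.3 dB), φ = 85.6°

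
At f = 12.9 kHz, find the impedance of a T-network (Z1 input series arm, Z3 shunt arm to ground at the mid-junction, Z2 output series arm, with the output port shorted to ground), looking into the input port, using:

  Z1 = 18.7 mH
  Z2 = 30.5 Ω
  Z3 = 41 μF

Step 1 — Angular frequency: ω = 2π·f = 2π·1.29e+04 = 8.105e+04 rad/s.
Step 2 — Component impedances:
  Z1: Z = jωL = j·8.105e+04·0.0187 = 0 + j1516 Ω
  Z2: Z = R = 30.5 Ω
  Z3: Z = 1/(jωC) = -j/(ω·C) = 0 - j0.3009 Ω
Step 3 — With the output port shorted to ground, the output series arm Z2 runs from the junction to ground; the shunt arm Z3 also runs from the junction to ground. They appear in parallel: Z3 || Z2 = 0.002969 - j0.3009 Ω.
Step 4 — Series with input arm Z1: Z_in = Z1 + (Z3 || Z2) = 0.002969 + j1515 Ω = 1515∠90.0° Ω.

Z = 0.002969 + j1515 Ω = 1515∠90.0° Ω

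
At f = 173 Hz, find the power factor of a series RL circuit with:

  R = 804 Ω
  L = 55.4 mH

Step 1 — Angular frequency: ω = 2π·f = 2π·173 = 1087 rad/s.
Step 2 — Component impedances:
  R: Z = R = 804 Ω
  L: Z = jωL = j·1087·0.0554 = 0 + j60.22 Ω
Step 3 — Series combination: Z_total = R + L = 804 + j60.22 Ω = 806.3∠4.3° Ω.
Step 4 — Power factor: PF = cos(φ) = Re(Z)/|Z| = 804/806.25 = 0.9972.
Step 5 — Type: Im(Z) = 60.22 ⇒ lagging (phase φ = 4.3°).

PF = 0.9972 (lagging, φ = 4.3°)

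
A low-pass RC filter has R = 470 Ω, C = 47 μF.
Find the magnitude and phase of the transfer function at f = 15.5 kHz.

Step 1 — Angular frequency: ω = 2π·1.55e+04 = 9.739e+04 rad/s.
Step 2 — Transfer function: H(jω) = 1/(1 + jωRC).
Step 3 — Denominator: 1 + jωRC = 1 + j·9.739e+04·470·4.7e-05 = 1 + j2151.
Step 4 — H = 2.161e-07 - j0.0004648.
Step 5 — Magnitude: |H| = 0.0004648 (-66.7 dB); phase: φ = -90.0°.

|H| = 0.0004648 (-66.7 dB), φ = -90.0°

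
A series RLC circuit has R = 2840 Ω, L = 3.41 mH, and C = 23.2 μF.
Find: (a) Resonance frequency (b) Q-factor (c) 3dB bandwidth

Step 1 — Resonance: ω₀ = 1/√(LC) = 1/√(0.00341·2.32e-05) = 3555 rad/s.
Step 2 — f₀ = ω₀/(2π) = 565.8 Hz.
Step 3 — Series Q: Q = ω₀L/R = 3555·0.00341/2840 = 0.004269.
Step 4 — Bandwidth: Δω = ω₀/Q = 8.328e+05 rad/s; BW = Δω/(2π) = 1.326e+05 Hz.

(a) f₀ = 565.8 Hz  (b) Q = 0.004269  (c) BW = 1.326e+05 Hz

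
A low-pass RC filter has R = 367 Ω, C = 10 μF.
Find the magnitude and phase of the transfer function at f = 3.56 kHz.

Step 1 — Angular frequency: ω = 2π·3560 = 2.237e+04 rad/s.
Step 2 — Transfer function: H(jω) = 1/(1 + jωRC).
Step 3 — Denominator: 1 + jωRC = 1 + j·2.237e+04·367·1e-05 = 1 + j82.09.
Step 4 — H = 0.0001484 - j0.01218.
Step 5 — Magnitude: |H| = 0.01218 (-38.3 dB); phase: φ = -89.3°.

|H| = 0.01218 (-38.3 dB), φ = -89.3°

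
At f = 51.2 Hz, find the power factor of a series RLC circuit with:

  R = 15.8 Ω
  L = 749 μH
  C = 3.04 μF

Step 1 — Angular frequency: ω = 2π·f = 2π·51.2 = 321.7 rad/s.
Step 2 — Component impedances:
  R: Z = R = 15.8 Ω
  L: Z = jωL = j·321.7·0.000749 = 0 + j0.241 Ω
  C: Z = 1/(jωC) = -j/(ω·C) = 0 - j1023 Ω
Step 3 — Series combination: Z_total = R + L + C = 15.8 - j1022 Ω = 1022∠-89.1° Ω.
Step 4 — Power factor: PF = cos(φ) = Re(Z)/|Z| = 15.8/1022.4 = 0.01545.
Step 5 — Type: Im(Z) = -1022 ⇒ leading (phase φ = -89.1°).

PF = 0.01545 (leading, φ = -89.1°)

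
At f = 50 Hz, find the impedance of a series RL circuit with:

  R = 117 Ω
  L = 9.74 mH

Step 1 — Angular frequency: ω = 2π·f = 2π·50 = 314.2 rad/s.
Step 2 — Component impedances:
  R: Z = R = 117 Ω
  L: Z = jωL = j·314.2·0.00974 = 0 + j3.06 Ω
Step 3 — Series combination: Z_total = R + L = 117 + j3.06 Ω = 117∠1.5° Ω.

Z = 117 + j3.06 Ω = 117∠1.5° Ω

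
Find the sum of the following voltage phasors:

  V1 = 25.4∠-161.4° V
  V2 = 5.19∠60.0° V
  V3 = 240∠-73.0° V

Step 1 — Convert each phasor to rectangular form:
  V1 = 25.4·(cos(-161.4°) + j·sin(-161.4°)) = -24.07 - j8.102 V
  V2 = 5.19·(cos(60.0°) + j·sin(60.0°)) = 2.595 + j4.495 V
  V3 = 240·(cos(-73.0°) + j·sin(-73.0°)) = 70.17 - j229.5 V
Step 2 — Sum components: V_total = 48.69 - j233.1 V.
Step 3 — Convert to polar: |V_total| = 238.2 V, ∠V_total = -78.2°.

V_total = 238.2∠-78.2° V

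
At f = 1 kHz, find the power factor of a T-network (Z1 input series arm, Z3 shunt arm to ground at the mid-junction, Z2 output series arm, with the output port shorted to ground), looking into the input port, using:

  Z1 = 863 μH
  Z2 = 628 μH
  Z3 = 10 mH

Step 1 — Angular frequency: ω = 2π·f = 2π·1000 = 6283 rad/s.
Step 2 — Component impedances:
  Z1: Z = jωL = j·6283·0.000863 = 0 + j5.422 Ω
  Z2: Z = jωL = j·6283·0.000628 = 0 + j3.946 Ω
  Z3: Z = jωL = j·6283·0.01 = 0 + j62.83 Ω
Step 3 — With the output port shorted to ground, the output series arm Z2 runs from the junction to ground; the shunt arm Z3 also runs from the junction to ground. They appear in parallel: Z3 || Z2 = 0 + j3.713 Ω.
Step 4 — Series with input arm Z1: Z_in = Z1 + (Z3 || Z2) = 0 + j9.135 Ω = 9.135∠90.0° Ω.
Step 5 — Power factor: PF = cos(φ) = Re(Z)/|Z| = 0/9.135 = 0.
Step 6 — Type: Im(Z) = 9.135 ⇒ lagging (phase φ = 90.0°).

PF = 0 (lagging, φ = 90.0°)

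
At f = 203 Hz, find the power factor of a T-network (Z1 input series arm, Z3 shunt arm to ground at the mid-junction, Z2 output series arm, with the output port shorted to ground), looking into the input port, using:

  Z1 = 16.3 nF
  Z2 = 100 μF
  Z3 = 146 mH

Step 1 — Angular frequency: ω = 2π·f = 2π·203 = 1275 rad/s.
Step 2 — Component impedances:
  Z1: Z = 1/(jωC) = -j/(ω·C) = 0 - j4.81e+04 Ω
  Z2: Z = 1/(jωC) = -j/(ω·C) = 0 - j7.84 Ω
  Z3: Z = jωL = j·1275·0.146 = 0 + j186.2 Ω
Step 3 — With the output port shorted to ground, the output series arm Z2 runs from the junction to ground; the shunt arm Z3 also runs from the junction to ground. They appear in parallel: Z3 || Z2 = 0 - j8.185 Ω.
Step 4 — Series with input arm Z1: Z_in = Z1 + (Z3 || Z2) = 0 - j4.811e+04 Ω = 4.811e+04∠-90.0° Ω.
Step 5 — Power factor: PF = cos(φ) = Re(Z)/|Z| = 0/4.811e+04 = 0.
Step 6 — Type: Im(Z) = -4.811e+04 ⇒ leading (phase φ = -90.0°).

PF = 0 (leading, φ = -90.0°)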